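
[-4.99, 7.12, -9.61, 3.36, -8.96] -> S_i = Random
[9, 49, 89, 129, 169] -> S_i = 9 + 40*i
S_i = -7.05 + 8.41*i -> [-7.05, 1.36, 9.77, 18.18, 26.59]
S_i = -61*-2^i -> [-61, 122, -244, 488, -976]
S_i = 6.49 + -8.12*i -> [6.49, -1.63, -9.75, -17.87, -25.99]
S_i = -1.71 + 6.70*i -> [-1.71, 4.99, 11.69, 18.39, 25.09]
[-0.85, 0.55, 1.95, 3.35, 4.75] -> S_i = -0.85 + 1.40*i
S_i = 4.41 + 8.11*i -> [4.41, 12.52, 20.63, 28.74, 36.85]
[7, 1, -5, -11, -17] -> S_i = 7 + -6*i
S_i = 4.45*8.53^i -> [4.45, 37.96, 323.79, 2761.89, 23558.96]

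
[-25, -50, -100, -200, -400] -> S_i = -25*2^i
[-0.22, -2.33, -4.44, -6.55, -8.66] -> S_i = -0.22 + -2.11*i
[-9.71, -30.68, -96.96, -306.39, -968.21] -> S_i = -9.71*3.16^i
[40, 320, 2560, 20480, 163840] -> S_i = 40*8^i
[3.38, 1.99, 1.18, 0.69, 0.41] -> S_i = 3.38*0.59^i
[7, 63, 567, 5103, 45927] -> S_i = 7*9^i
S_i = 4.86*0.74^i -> [4.86, 3.6, 2.66, 1.97, 1.46]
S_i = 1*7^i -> [1, 7, 49, 343, 2401]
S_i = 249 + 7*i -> [249, 256, 263, 270, 277]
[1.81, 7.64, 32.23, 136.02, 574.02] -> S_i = 1.81*4.22^i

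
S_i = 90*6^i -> [90, 540, 3240, 19440, 116640]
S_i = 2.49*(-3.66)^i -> [2.49, -9.11, 33.36, -122.08, 446.81]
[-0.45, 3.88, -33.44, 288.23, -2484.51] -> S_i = -0.45*(-8.62)^i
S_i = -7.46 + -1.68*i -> [-7.46, -9.14, -10.82, -12.5, -14.18]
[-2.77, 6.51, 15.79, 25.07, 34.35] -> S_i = -2.77 + 9.28*i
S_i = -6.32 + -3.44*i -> [-6.32, -9.76, -13.2, -16.64, -20.08]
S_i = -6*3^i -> [-6, -18, -54, -162, -486]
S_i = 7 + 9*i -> [7, 16, 25, 34, 43]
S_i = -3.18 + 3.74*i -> [-3.18, 0.56, 4.3, 8.04, 11.78]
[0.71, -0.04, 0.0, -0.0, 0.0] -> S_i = 0.71*(-0.06)^i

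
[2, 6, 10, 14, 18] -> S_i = 2 + 4*i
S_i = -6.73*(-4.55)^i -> [-6.73, 30.62, -139.33, 633.94, -2884.43]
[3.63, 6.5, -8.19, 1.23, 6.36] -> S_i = Random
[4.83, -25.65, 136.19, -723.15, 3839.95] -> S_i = 4.83*(-5.31)^i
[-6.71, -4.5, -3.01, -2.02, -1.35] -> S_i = -6.71*0.67^i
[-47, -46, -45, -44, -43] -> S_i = -47 + 1*i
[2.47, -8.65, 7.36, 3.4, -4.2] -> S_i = Random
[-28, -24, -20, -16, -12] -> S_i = -28 + 4*i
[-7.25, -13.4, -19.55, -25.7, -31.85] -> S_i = -7.25 + -6.15*i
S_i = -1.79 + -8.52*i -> [-1.79, -10.31, -18.83, -27.35, -35.87]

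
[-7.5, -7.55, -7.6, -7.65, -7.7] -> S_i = -7.50 + -0.05*i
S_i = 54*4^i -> [54, 216, 864, 3456, 13824]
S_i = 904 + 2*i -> [904, 906, 908, 910, 912]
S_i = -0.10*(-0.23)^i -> [-0.1, 0.02, -0.01, 0.0, -0.0]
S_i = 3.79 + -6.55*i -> [3.79, -2.76, -9.31, -15.86, -22.41]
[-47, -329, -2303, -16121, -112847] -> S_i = -47*7^i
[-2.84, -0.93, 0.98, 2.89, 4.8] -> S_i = -2.84 + 1.91*i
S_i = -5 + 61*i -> [-5, 56, 117, 178, 239]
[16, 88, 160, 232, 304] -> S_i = 16 + 72*i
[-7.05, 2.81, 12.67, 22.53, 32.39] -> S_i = -7.05 + 9.86*i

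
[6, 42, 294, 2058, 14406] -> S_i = 6*7^i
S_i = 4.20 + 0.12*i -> [4.2, 4.32, 4.44, 4.56, 4.68]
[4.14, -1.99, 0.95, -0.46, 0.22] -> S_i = 4.14*(-0.48)^i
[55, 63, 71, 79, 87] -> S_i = 55 + 8*i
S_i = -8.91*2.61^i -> [-8.91, -23.26, -60.7, -158.42, -413.47]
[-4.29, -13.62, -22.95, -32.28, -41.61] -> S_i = -4.29 + -9.33*i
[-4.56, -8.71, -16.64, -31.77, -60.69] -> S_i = -4.56*1.91^i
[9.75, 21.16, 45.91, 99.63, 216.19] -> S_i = 9.75*2.17^i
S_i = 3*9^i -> [3, 27, 243, 2187, 19683]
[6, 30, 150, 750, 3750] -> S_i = 6*5^i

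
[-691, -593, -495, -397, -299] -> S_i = -691 + 98*i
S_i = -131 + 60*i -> [-131, -71, -11, 49, 109]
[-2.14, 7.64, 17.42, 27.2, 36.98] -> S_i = -2.14 + 9.78*i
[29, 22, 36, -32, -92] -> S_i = Random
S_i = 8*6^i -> [8, 48, 288, 1728, 10368]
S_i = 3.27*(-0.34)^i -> [3.27, -1.11, 0.38, -0.13, 0.04]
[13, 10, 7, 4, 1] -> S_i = 13 + -3*i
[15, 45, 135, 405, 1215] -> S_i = 15*3^i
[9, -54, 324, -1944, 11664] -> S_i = 9*-6^i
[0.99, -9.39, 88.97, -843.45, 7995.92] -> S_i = 0.99*(-9.48)^i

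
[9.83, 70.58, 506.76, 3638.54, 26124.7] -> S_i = 9.83*7.18^i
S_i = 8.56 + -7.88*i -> [8.56, 0.68, -7.2, -15.08, -22.96]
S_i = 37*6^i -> [37, 222, 1332, 7992, 47952]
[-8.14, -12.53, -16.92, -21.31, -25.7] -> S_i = -8.14 + -4.39*i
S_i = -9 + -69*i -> [-9, -78, -147, -216, -285]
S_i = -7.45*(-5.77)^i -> [-7.45, 42.99, -248.03, 1431.15, -8257.71]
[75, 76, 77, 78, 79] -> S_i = 75 + 1*i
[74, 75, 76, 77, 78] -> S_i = 74 + 1*i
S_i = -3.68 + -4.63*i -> [-3.68, -8.31, -12.94, -17.57, -22.2]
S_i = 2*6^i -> [2, 12, 72, 432, 2592]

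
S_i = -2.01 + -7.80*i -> [-2.01, -9.81, -17.61, -25.41, -33.21]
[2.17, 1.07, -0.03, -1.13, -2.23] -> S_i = 2.17 + -1.10*i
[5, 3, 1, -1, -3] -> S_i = 5 + -2*i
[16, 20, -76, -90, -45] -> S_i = Random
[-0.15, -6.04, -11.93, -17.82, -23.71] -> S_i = -0.15 + -5.89*i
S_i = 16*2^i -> [16, 32, 64, 128, 256]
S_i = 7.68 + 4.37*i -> [7.68, 12.05, 16.42, 20.79, 25.16]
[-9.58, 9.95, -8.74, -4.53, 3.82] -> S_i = Random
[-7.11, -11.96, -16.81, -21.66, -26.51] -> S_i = -7.11 + -4.85*i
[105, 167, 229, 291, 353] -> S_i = 105 + 62*i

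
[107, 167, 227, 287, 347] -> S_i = 107 + 60*i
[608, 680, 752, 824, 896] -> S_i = 608 + 72*i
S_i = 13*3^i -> [13, 39, 117, 351, 1053]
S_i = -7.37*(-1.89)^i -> [-7.37, 13.93, -26.33, 49.76, -94.04]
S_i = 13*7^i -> [13, 91, 637, 4459, 31213]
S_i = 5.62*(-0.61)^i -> [5.62, -3.43, 2.09, -1.28, 0.78]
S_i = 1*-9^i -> [1, -9, 81, -729, 6561]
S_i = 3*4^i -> [3, 12, 48, 192, 768]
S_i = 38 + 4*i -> [38, 42, 46, 50, 54]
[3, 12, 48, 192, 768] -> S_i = 3*4^i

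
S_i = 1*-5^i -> [1, -5, 25, -125, 625]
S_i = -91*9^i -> [-91, -819, -7371, -66339, -597051]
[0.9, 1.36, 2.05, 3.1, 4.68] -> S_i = 0.90*1.51^i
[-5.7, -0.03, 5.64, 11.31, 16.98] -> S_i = -5.70 + 5.67*i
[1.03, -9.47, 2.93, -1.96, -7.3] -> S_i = Random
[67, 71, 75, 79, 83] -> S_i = 67 + 4*i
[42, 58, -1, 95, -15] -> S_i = Random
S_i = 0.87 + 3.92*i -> [0.87, 4.79, 8.71, 12.63, 16.55]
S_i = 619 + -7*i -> [619, 612, 605, 598, 591]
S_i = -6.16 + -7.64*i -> [-6.16, -13.8, -21.44, -29.08, -36.72]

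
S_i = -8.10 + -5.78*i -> [-8.1, -13.88, -19.66, -25.44, -31.22]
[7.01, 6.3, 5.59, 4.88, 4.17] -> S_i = 7.01 + -0.71*i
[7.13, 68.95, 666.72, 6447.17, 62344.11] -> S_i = 7.13*9.67^i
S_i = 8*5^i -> [8, 40, 200, 1000, 5000]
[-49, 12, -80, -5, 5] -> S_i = Random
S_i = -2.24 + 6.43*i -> [-2.24, 4.19, 10.62, 17.05, 23.48]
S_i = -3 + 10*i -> [-3, 7, 17, 27, 37]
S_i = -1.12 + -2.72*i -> [-1.12, -3.84, -6.56, -9.28, -12.0]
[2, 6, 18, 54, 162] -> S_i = 2*3^i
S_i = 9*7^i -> [9, 63, 441, 3087, 21609]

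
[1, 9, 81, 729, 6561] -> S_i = 1*9^i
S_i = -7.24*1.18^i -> [-7.24, -8.54, -10.08, -11.9, -14.04]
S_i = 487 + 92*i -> [487, 579, 671, 763, 855]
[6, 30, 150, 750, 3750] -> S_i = 6*5^i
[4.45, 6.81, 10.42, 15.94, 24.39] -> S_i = 4.45*1.53^i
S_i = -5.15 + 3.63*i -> [-5.15, -1.52, 2.11, 5.74, 9.37]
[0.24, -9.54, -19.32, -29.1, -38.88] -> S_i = 0.24 + -9.78*i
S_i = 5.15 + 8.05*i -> [5.15, 13.2, 21.25, 29.3, 37.35]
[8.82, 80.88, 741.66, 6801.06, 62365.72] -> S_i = 8.82*9.17^i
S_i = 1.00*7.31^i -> [1.0, 7.31, 53.44, 390.62, 2855.42]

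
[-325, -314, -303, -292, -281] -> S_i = -325 + 11*i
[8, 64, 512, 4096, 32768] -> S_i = 8*8^i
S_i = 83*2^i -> [83, 166, 332, 664, 1328]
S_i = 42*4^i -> [42, 168, 672, 2688, 10752]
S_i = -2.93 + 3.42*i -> [-2.93, 0.49, 3.91, 7.33, 10.75]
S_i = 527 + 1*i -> [527, 528, 529, 530, 531]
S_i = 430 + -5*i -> [430, 425, 420, 415, 410]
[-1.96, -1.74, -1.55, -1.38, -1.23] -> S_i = -1.96*0.89^i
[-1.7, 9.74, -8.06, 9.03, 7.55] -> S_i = Random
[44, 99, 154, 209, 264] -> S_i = 44 + 55*i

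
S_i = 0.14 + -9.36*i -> [0.14, -9.22, -18.58, -27.94, -37.3]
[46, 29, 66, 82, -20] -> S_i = Random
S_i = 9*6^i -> [9, 54, 324, 1944, 11664]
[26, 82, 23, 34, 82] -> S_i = Random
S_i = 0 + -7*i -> [0, -7, -14, -21, -28]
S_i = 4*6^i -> [4, 24, 144, 864, 5184]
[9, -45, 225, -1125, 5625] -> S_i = 9*-5^i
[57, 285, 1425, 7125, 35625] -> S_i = 57*5^i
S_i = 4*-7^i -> [4, -28, 196, -1372, 9604]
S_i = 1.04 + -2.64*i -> [1.04, -1.6, -4.24, -6.88, -9.52]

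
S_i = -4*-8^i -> [-4, 32, -256, 2048, -16384]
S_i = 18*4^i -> [18, 72, 288, 1152, 4608]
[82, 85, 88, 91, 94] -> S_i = 82 + 3*i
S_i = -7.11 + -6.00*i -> [-7.11, -13.11, -19.11, -25.11, -31.11]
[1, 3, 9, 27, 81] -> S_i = 1*3^i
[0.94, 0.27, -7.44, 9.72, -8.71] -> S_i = Random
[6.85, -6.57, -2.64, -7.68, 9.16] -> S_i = Random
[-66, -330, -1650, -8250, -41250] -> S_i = -66*5^i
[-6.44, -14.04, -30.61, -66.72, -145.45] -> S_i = -6.44*2.18^i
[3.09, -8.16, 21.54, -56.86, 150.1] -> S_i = 3.09*(-2.64)^i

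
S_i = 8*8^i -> [8, 64, 512, 4096, 32768]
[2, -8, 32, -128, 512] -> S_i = 2*-4^i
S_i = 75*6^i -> [75, 450, 2700, 16200, 97200]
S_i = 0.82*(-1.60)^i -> [0.82, -1.31, 2.1, -3.36, 5.37]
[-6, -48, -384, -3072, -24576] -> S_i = -6*8^i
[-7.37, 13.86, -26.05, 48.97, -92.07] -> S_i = -7.37*(-1.88)^i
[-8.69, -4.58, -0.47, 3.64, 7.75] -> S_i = -8.69 + 4.11*i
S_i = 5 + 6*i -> [5, 11, 17, 23, 29]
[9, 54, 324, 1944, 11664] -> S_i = 9*6^i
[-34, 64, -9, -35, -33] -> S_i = Random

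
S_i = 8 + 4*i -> [8, 12, 16, 20, 24]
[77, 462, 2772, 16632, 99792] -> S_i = 77*6^i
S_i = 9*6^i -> [9, 54, 324, 1944, 11664]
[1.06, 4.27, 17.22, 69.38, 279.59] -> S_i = 1.06*4.03^i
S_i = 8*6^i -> [8, 48, 288, 1728, 10368]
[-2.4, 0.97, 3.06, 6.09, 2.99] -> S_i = Random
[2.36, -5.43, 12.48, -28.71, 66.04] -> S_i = 2.36*(-2.30)^i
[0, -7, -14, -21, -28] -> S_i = 0 + -7*i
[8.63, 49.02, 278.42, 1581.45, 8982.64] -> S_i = 8.63*5.68^i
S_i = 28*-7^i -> [28, -196, 1372, -9604, 67228]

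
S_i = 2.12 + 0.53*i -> [2.12, 2.65, 3.18, 3.71, 4.24]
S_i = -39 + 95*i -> [-39, 56, 151, 246, 341]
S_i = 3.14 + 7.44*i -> [3.14, 10.58, 18.02, 25.46, 32.9]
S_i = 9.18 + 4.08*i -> [9.18, 13.26, 17.34, 21.42, 25.5]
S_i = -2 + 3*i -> [-2, 1, 4, 7, 10]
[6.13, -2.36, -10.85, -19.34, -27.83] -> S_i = 6.13 + -8.49*i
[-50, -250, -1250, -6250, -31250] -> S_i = -50*5^i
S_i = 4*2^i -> [4, 8, 16, 32, 64]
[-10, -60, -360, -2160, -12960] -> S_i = -10*6^i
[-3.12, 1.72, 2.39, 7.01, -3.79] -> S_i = Random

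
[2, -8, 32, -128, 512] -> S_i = 2*-4^i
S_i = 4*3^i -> [4, 12, 36, 108, 324]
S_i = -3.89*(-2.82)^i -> [-3.89, 10.97, -30.93, 87.24, -246.01]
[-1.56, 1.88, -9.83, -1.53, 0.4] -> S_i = Random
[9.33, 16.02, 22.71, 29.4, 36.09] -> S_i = 9.33 + 6.69*i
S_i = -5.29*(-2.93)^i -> [-5.29, 15.5, -45.41, 133.06, -389.88]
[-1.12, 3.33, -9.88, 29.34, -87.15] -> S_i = -1.12*(-2.97)^i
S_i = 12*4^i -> [12, 48, 192, 768, 3072]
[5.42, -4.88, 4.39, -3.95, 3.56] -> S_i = 5.42*(-0.90)^i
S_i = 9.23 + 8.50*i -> [9.23, 17.73, 26.23, 34.73, 43.23]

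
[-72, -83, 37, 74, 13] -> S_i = Random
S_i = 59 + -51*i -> [59, 8, -43, -94, -145]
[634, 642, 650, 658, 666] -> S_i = 634 + 8*i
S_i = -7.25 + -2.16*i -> [-7.25, -9.41, -11.57, -13.73, -15.89]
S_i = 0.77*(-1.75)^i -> [0.77, -1.35, 2.36, -4.13, 7.22]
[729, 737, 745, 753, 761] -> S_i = 729 + 8*i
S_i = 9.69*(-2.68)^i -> [9.69, -25.97, 69.6, -186.52, 499.88]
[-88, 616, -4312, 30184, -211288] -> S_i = -88*-7^i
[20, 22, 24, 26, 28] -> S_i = 20 + 2*i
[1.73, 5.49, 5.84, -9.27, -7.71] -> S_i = Random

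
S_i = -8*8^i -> [-8, -64, -512, -4096, -32768]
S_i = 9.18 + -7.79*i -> [9.18, 1.39, -6.4, -14.19, -21.98]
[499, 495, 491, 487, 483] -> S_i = 499 + -4*i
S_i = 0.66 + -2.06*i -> [0.66, -1.4, -3.46, -5.52, -7.58]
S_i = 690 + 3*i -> [690, 693, 696, 699, 702]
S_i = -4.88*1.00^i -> [-4.88, -4.88, -4.88, -4.88, -4.88]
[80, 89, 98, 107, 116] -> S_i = 80 + 9*i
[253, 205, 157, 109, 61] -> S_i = 253 + -48*i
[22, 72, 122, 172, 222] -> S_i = 22 + 50*i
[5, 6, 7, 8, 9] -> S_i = 5 + 1*i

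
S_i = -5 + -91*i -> [-5, -96, -187, -278, -369]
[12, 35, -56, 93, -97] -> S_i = Random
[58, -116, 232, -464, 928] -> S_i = 58*-2^i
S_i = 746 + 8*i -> [746, 754, 762, 770, 778]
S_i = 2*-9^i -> [2, -18, 162, -1458, 13122]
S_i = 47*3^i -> [47, 141, 423, 1269, 3807]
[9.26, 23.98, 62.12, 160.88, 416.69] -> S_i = 9.26*2.59^i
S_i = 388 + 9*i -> [388, 397, 406, 415, 424]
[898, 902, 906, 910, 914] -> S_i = 898 + 4*i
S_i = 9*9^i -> [9, 81, 729, 6561, 59049]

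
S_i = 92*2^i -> [92, 184, 368, 736, 1472]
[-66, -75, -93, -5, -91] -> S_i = Random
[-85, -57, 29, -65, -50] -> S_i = Random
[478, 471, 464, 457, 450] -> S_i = 478 + -7*i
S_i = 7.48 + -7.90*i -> [7.48, -0.42, -8.32, -16.22, -24.12]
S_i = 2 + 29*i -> [2, 31, 60, 89, 118]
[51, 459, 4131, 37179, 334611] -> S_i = 51*9^i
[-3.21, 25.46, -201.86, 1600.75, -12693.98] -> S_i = -3.21*(-7.93)^i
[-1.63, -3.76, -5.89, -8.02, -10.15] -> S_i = -1.63 + -2.13*i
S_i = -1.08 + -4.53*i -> [-1.08, -5.61, -10.14, -14.67, -19.2]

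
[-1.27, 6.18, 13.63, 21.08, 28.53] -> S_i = -1.27 + 7.45*i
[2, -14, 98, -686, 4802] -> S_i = 2*-7^i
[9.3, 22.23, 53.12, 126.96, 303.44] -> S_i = 9.30*2.39^i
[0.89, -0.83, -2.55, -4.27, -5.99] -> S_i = 0.89 + -1.72*i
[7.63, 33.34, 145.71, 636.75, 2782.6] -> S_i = 7.63*4.37^i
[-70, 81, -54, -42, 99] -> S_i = Random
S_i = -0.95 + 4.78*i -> [-0.95, 3.83, 8.61, 13.39, 18.17]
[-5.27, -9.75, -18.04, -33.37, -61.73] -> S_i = -5.27*1.85^i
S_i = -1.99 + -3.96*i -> [-1.99, -5.95, -9.91, -13.87, -17.83]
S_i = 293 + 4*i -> [293, 297, 301, 305, 309]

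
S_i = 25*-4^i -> [25, -100, 400, -1600, 6400]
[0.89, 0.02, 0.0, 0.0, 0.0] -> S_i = 0.89*0.02^i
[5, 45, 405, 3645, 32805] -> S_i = 5*9^i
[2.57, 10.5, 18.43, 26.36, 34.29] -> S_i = 2.57 + 7.93*i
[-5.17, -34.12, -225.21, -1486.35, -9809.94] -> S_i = -5.17*6.60^i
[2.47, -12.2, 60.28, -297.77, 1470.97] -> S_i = 2.47*(-4.94)^i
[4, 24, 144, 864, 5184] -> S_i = 4*6^i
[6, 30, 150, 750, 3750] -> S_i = 6*5^i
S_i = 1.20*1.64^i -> [1.2, 1.97, 3.23, 5.29, 8.68]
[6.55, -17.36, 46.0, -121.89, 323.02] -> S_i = 6.55*(-2.65)^i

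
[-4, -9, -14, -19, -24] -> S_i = -4 + -5*i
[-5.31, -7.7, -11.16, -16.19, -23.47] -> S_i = -5.31*1.45^i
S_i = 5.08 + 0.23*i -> [5.08, 5.31, 5.54, 5.77, 6.0]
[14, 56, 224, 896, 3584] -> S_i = 14*4^i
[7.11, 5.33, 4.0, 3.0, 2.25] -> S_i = 7.11*0.75^i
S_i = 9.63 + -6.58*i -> [9.63, 3.05, -3.53, -10.11, -16.69]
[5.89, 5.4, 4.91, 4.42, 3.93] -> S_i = 5.89 + -0.49*i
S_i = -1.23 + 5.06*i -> [-1.23, 3.83, 8.89, 13.95, 19.01]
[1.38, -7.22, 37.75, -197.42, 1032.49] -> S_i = 1.38*(-5.23)^i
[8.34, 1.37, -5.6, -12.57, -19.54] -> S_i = 8.34 + -6.97*i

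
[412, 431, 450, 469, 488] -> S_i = 412 + 19*i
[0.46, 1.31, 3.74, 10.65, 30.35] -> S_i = 0.46*2.85^i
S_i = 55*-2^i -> [55, -110, 220, -440, 880]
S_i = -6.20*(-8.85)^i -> [-6.2, 54.87, -485.6, 4297.56, -38033.37]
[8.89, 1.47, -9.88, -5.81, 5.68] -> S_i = Random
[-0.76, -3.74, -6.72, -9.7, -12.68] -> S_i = -0.76 + -2.98*i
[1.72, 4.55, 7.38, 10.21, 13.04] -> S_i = 1.72 + 2.83*i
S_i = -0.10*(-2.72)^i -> [-0.1, 0.27, -0.74, 2.01, -5.47]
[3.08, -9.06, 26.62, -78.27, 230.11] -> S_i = 3.08*(-2.94)^i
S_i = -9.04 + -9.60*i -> [-9.04, -18.64, -28.24, -37.84, -47.44]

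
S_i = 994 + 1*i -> [994, 995, 996, 997, 998]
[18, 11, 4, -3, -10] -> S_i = 18 + -7*i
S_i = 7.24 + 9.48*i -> [7.24, 16.72, 26.2, 35.68, 45.16]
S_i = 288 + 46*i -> [288, 334, 380, 426, 472]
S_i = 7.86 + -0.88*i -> [7.86, 6.98, 6.1, 5.22, 4.34]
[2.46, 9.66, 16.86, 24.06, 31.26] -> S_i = 2.46 + 7.20*i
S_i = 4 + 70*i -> [4, 74, 144, 214, 284]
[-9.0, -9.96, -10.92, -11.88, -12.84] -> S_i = -9.00 + -0.96*i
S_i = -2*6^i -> [-2, -12, -72, -432, -2592]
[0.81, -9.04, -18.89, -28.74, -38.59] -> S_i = 0.81 + -9.85*i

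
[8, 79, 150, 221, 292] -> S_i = 8 + 71*i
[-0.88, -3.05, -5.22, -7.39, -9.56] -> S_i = -0.88 + -2.17*i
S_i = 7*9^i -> [7, 63, 567, 5103, 45927]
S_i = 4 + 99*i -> [4, 103, 202, 301, 400]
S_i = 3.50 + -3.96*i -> [3.5, -0.46, -4.42, -8.38, -12.34]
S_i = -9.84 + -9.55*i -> [-9.84, -19.39, -28.94, -38.49, -48.04]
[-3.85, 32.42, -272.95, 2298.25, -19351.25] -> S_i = -3.85*(-8.42)^i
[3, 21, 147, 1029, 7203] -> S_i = 3*7^i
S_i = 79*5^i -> [79, 395, 1975, 9875, 49375]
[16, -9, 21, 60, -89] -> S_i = Random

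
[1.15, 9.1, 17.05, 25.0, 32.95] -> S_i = 1.15 + 7.95*i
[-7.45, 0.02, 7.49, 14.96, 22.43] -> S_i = -7.45 + 7.47*i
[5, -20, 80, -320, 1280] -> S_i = 5*-4^i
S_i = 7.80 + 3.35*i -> [7.8, 11.15, 14.5, 17.85, 21.2]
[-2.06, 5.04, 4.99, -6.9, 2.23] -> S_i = Random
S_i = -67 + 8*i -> [-67, -59, -51, -43, -35]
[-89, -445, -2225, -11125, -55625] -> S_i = -89*5^i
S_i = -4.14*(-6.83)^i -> [-4.14, 28.28, -193.13, 1319.05, -9009.14]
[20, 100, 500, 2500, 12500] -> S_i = 20*5^i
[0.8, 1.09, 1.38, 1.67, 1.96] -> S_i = 0.80 + 0.29*i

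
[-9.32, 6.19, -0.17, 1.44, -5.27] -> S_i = Random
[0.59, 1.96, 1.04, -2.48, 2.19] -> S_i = Random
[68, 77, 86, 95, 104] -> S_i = 68 + 9*i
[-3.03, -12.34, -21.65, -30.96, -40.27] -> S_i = -3.03 + -9.31*i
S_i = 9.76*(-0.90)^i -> [9.76, -8.78, 7.91, -7.12, 6.4]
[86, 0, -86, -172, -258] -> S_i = 86 + -86*i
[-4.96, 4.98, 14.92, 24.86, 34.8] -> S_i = -4.96 + 9.94*i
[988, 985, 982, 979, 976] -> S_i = 988 + -3*i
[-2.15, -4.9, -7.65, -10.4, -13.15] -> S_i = -2.15 + -2.75*i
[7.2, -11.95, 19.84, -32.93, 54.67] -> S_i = 7.20*(-1.66)^i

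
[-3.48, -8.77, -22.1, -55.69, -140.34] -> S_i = -3.48*2.52^i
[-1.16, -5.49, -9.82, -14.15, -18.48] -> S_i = -1.16 + -4.33*i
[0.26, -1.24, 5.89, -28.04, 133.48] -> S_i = 0.26*(-4.76)^i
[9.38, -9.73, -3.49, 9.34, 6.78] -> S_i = Random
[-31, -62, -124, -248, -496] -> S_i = -31*2^i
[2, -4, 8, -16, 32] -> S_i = 2*-2^i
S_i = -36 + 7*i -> [-36, -29, -22, -15, -8]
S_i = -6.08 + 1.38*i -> [-6.08, -4.7, -3.32, -1.94, -0.56]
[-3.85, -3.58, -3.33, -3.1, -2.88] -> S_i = -3.85*0.93^i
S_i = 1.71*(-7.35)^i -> [1.71, -12.57, 92.38, -678.98, 4990.52]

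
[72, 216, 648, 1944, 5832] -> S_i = 72*3^i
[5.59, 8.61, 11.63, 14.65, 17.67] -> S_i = 5.59 + 3.02*i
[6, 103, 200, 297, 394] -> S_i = 6 + 97*i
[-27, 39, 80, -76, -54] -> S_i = Random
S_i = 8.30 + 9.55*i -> [8.3, 17.85, 27.4, 36.95, 46.5]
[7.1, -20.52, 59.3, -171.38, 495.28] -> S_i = 7.10*(-2.89)^i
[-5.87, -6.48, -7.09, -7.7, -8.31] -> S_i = -5.87 + -0.61*i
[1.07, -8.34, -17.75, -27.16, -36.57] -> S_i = 1.07 + -9.41*i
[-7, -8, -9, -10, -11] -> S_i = -7 + -1*i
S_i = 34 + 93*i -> [34, 127, 220, 313, 406]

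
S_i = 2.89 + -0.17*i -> [2.89, 2.72, 2.55, 2.38, 2.21]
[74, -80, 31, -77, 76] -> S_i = Random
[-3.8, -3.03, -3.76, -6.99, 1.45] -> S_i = Random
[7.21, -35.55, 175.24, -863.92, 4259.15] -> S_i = 7.21*(-4.93)^i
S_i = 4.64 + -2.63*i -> [4.64, 2.01, -0.62, -3.25, -5.88]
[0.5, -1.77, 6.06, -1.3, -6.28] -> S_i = Random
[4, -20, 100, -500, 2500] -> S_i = 4*-5^i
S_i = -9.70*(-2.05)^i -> [-9.7, 19.88, -40.76, 83.57, -171.31]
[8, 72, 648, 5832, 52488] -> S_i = 8*9^i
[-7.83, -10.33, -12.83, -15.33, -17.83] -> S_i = -7.83 + -2.50*i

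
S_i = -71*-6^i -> [-71, 426, -2556, 15336, -92016]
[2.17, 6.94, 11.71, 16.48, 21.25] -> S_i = 2.17 + 4.77*i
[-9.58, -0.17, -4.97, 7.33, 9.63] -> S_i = Random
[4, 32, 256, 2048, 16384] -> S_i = 4*8^i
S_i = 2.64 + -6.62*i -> [2.64, -3.98, -10.6, -17.22, -23.84]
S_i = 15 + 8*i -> [15, 23, 31, 39, 47]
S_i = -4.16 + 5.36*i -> [-4.16, 1.2, 6.56, 11.92, 17.28]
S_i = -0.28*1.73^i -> [-0.28, -0.48, -0.84, -1.45, -2.51]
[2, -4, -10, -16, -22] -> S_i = 2 + -6*i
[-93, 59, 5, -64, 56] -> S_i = Random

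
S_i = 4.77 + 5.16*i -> [4.77, 9.93, 15.09, 20.25, 25.41]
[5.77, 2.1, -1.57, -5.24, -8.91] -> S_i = 5.77 + -3.67*i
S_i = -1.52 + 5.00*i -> [-1.52, 3.48, 8.48, 13.48, 18.48]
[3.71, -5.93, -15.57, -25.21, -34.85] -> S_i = 3.71 + -9.64*i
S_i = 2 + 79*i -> [2, 81, 160, 239, 318]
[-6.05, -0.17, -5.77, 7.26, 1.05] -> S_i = Random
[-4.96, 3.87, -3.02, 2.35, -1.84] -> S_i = -4.96*(-0.78)^i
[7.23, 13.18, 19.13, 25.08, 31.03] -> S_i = 7.23 + 5.95*i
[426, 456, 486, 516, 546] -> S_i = 426 + 30*i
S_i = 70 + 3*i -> [70, 73, 76, 79, 82]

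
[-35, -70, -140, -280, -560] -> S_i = -35*2^i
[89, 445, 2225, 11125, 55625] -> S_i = 89*5^i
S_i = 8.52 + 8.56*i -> [8.52, 17.08, 25.64, 34.2, 42.76]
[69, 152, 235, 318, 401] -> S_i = 69 + 83*i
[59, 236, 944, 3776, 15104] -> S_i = 59*4^i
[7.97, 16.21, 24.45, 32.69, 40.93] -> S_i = 7.97 + 8.24*i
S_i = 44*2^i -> [44, 88, 176, 352, 704]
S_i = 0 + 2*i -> [0, 2, 4, 6, 8]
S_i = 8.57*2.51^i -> [8.57, 21.51, 53.99, 135.52, 340.15]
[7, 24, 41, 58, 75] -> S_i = 7 + 17*i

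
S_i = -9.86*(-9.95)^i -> [-9.86, 98.11, -976.16, 9712.84, -96642.74]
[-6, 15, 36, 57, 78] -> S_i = -6 + 21*i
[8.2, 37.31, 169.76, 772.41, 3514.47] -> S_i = 8.20*4.55^i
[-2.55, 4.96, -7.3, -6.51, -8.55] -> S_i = Random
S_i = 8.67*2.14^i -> [8.67, 18.55, 39.71, 84.97, 181.83]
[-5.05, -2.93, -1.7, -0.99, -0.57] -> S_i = -5.05*0.58^i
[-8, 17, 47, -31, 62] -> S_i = Random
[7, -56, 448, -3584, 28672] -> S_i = 7*-8^i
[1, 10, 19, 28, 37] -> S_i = 1 + 9*i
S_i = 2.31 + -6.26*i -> [2.31, -3.95, -10.21, -16.47, -22.73]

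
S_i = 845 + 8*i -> [845, 853, 861, 869, 877]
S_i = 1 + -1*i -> [1, 0, -1, -2, -3]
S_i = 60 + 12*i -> [60, 72, 84, 96, 108]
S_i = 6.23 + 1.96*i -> [6.23, 8.19, 10.15, 12.11, 14.07]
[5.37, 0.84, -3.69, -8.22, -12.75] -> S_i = 5.37 + -4.53*i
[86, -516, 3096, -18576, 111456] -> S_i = 86*-6^i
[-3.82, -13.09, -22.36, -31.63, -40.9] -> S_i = -3.82 + -9.27*i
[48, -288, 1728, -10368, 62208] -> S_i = 48*-6^i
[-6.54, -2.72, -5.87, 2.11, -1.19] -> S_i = Random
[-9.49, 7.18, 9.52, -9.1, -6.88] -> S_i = Random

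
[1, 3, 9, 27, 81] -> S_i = 1*3^i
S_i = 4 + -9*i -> [4, -5, -14, -23, -32]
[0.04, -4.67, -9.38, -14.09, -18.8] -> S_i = 0.04 + -4.71*i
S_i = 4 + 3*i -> [4, 7, 10, 13, 16]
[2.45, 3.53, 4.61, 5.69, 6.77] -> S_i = 2.45 + 1.08*i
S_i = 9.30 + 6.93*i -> [9.3, 16.23, 23.16, 30.09, 37.02]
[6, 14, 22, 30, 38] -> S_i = 6 + 8*i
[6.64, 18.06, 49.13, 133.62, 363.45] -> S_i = 6.64*2.72^i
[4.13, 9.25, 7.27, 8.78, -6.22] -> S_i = Random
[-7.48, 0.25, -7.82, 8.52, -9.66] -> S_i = Random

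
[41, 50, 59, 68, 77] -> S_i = 41 + 9*i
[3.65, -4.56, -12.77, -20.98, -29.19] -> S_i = 3.65 + -8.21*i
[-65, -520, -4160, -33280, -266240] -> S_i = -65*8^i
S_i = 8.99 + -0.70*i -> [8.99, 8.29, 7.59, 6.89, 6.19]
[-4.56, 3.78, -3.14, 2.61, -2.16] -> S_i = -4.56*(-0.83)^i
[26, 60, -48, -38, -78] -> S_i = Random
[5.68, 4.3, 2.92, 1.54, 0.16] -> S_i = 5.68 + -1.38*i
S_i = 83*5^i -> [83, 415, 2075, 10375, 51875]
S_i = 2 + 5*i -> [2, 7, 12, 17, 22]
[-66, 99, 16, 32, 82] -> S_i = Random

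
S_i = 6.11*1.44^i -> [6.11, 8.8, 12.67, 18.24, 26.27]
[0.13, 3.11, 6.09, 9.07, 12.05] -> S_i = 0.13 + 2.98*i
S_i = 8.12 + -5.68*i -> [8.12, 2.44, -3.24, -8.92, -14.6]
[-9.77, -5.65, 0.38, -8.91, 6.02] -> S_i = Random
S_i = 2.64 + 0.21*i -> [2.64, 2.85, 3.06, 3.27, 3.48]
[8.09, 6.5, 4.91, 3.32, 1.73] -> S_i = 8.09 + -1.59*i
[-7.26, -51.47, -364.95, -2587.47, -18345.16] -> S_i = -7.26*7.09^i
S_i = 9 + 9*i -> [9, 18, 27, 36, 45]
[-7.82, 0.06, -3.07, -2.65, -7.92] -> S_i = Random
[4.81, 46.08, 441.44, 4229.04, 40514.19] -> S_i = 4.81*9.58^i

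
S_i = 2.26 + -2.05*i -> [2.26, 0.21, -1.84, -3.89, -5.94]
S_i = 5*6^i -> [5, 30, 180, 1080, 6480]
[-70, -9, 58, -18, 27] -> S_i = Random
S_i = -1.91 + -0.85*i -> [-1.91, -2.76, -3.61, -4.46, -5.31]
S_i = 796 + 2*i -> [796, 798, 800, 802, 804]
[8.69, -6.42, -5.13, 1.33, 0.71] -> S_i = Random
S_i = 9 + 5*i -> [9, 14, 19, 24, 29]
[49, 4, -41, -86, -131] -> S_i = 49 + -45*i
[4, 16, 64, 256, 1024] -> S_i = 4*4^i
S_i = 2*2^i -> [2, 4, 8, 16, 32]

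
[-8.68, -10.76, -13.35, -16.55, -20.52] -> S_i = -8.68*1.24^i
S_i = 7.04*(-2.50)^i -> [7.04, -17.6, 44.0, -110.0, 275.0]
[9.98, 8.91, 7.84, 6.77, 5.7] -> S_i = 9.98 + -1.07*i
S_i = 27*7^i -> [27, 189, 1323, 9261, 64827]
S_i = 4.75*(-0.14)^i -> [4.75, -0.66, 0.09, -0.01, 0.0]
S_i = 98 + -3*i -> [98, 95, 92, 89, 86]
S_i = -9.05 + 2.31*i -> [-9.05, -6.74, -4.43, -2.12, 0.19]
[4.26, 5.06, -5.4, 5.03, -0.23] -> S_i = Random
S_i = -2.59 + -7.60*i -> [-2.59, -10.19, -17.79, -25.39, -32.99]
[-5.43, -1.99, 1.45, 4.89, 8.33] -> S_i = -5.43 + 3.44*i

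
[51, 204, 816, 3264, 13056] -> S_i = 51*4^i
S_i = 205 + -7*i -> [205, 198, 191, 184, 177]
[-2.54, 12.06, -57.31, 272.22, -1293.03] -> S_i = -2.54*(-4.75)^i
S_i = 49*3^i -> [49, 147, 441, 1323, 3969]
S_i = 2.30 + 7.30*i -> [2.3, 9.6, 16.9, 24.2, 31.5]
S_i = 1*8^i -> [1, 8, 64, 512, 4096]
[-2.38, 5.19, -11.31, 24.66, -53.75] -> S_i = -2.38*(-2.18)^i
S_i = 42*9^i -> [42, 378, 3402, 30618, 275562]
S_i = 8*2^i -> [8, 16, 32, 64, 128]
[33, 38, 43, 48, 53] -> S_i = 33 + 5*i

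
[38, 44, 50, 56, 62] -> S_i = 38 + 6*i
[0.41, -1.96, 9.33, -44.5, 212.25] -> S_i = 0.41*(-4.77)^i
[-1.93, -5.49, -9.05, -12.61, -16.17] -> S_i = -1.93 + -3.56*i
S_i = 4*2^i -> [4, 8, 16, 32, 64]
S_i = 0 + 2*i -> [0, 2, 4, 6, 8]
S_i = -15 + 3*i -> [-15, -12, -9, -6, -3]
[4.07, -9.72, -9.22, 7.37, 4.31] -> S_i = Random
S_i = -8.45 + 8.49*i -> [-8.45, 0.04, 8.53, 17.02, 25.51]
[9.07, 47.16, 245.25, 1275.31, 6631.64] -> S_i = 9.07*5.20^i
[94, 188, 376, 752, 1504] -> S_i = 94*2^i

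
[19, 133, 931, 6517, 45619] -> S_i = 19*7^i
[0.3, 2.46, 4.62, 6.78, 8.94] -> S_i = 0.30 + 2.16*i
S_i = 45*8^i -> [45, 360, 2880, 23040, 184320]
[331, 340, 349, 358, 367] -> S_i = 331 + 9*i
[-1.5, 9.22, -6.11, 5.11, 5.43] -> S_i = Random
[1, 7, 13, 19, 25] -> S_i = 1 + 6*i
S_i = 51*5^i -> [51, 255, 1275, 6375, 31875]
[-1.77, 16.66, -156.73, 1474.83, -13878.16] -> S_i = -1.77*(-9.41)^i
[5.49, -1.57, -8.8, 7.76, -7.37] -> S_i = Random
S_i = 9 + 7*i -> [9, 16, 23, 30, 37]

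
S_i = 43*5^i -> [43, 215, 1075, 5375, 26875]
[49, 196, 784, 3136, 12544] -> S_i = 49*4^i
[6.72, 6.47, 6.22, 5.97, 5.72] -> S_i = 6.72 + -0.25*i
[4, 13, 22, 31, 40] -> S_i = 4 + 9*i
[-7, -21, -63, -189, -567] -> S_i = -7*3^i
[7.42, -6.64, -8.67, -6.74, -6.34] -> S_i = Random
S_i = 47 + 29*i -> [47, 76, 105, 134, 163]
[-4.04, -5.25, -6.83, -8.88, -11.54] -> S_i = -4.04*1.30^i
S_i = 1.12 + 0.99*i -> [1.12, 2.11, 3.1, 4.09, 5.08]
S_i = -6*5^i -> [-6, -30, -150, -750, -3750]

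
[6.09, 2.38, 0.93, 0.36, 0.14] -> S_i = 6.09*0.39^i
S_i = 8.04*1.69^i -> [8.04, 13.59, 22.96, 38.81, 65.58]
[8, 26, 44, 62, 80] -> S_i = 8 + 18*i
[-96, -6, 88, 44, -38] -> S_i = Random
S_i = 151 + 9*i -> [151, 160, 169, 178, 187]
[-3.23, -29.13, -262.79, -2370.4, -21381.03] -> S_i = -3.23*9.02^i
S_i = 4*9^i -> [4, 36, 324, 2916, 26244]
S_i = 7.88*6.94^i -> [7.88, 54.69, 379.53, 2633.93, 18279.49]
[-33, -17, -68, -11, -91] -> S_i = Random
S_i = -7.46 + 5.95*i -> [-7.46, -1.51, 4.44, 10.39, 16.34]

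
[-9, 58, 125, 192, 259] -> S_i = -9 + 67*i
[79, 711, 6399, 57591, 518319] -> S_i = 79*9^i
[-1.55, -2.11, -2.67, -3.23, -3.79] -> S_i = -1.55 + -0.56*i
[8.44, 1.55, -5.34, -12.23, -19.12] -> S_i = 8.44 + -6.89*i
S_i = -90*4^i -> [-90, -360, -1440, -5760, -23040]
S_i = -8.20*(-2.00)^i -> [-8.2, 16.4, -32.8, 65.6, -131.2]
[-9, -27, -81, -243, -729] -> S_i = -9*3^i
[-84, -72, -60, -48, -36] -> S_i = -84 + 12*i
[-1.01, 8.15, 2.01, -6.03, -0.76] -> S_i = Random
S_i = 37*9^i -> [37, 333, 2997, 26973, 242757]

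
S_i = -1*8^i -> [-1, -8, -64, -512, -4096]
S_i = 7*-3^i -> [7, -21, 63, -189, 567]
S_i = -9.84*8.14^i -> [-9.84, -80.1, -651.99, -5307.23, -43200.89]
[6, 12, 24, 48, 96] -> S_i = 6*2^i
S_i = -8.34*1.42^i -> [-8.34, -11.84, -16.82, -23.88, -33.91]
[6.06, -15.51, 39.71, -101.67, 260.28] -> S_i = 6.06*(-2.56)^i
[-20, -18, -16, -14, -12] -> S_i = -20 + 2*i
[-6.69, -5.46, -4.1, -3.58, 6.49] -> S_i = Random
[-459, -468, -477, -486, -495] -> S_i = -459 + -9*i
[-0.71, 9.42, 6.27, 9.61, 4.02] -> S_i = Random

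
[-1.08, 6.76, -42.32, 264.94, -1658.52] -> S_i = -1.08*(-6.26)^i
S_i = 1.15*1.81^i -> [1.15, 2.08, 3.77, 6.82, 12.34]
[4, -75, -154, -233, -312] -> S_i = 4 + -79*i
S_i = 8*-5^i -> [8, -40, 200, -1000, 5000]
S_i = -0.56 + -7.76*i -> [-0.56, -8.32, -16.08, -23.84, -31.6]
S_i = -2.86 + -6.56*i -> [-2.86, -9.42, -15.98, -22.54, -29.1]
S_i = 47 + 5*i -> [47, 52, 57, 62, 67]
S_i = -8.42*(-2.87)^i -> [-8.42, 24.17, -69.35, 199.05, -571.27]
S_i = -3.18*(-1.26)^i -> [-3.18, 4.01, -5.05, 6.36, -8.02]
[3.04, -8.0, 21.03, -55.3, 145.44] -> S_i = 3.04*(-2.63)^i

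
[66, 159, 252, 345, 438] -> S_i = 66 + 93*i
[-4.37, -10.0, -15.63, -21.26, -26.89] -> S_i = -4.37 + -5.63*i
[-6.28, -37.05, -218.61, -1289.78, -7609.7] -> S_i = -6.28*5.90^i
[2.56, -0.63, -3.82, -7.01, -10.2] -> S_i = 2.56 + -3.19*i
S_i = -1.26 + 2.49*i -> [-1.26, 1.23, 3.72, 6.21, 8.7]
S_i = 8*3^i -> [8, 24, 72, 216, 648]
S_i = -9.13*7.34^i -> [-9.13, -67.01, -491.88, -3610.43, -26500.56]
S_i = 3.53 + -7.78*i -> [3.53, -4.25, -12.03, -19.81, -27.59]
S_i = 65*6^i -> [65, 390, 2340, 14040, 84240]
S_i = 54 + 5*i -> [54, 59, 64, 69, 74]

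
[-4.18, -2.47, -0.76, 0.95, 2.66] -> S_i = -4.18 + 1.71*i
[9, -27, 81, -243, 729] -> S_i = 9*-3^i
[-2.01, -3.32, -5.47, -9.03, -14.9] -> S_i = -2.01*1.65^i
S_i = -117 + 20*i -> [-117, -97, -77, -57, -37]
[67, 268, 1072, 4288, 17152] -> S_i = 67*4^i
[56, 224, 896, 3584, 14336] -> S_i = 56*4^i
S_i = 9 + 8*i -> [9, 17, 25, 33, 41]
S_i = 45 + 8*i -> [45, 53, 61, 69, 77]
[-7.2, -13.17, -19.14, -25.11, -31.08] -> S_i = -7.20 + -5.97*i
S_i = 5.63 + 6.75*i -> [5.63, 12.38, 19.13, 25.88, 32.63]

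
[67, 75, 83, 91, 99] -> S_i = 67 + 8*i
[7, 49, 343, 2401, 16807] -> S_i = 7*7^i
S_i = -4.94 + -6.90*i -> [-4.94, -11.84, -18.74, -25.64, -32.54]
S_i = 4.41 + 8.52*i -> [4.41, 12.93, 21.45, 29.97, 38.49]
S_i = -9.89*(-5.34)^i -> [-9.89, 52.81, -282.02, 1505.98, -8041.95]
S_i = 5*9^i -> [5, 45, 405, 3645, 32805]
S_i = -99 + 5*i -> [-99, -94, -89, -84, -79]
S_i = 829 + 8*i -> [829, 837, 845, 853, 861]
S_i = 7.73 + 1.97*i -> [7.73, 9.7, 11.67, 13.64, 15.61]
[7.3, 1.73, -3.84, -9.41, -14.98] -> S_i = 7.30 + -5.57*i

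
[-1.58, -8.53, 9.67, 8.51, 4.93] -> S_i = Random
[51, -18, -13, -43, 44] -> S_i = Random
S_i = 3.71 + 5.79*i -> [3.71, 9.5, 15.29, 21.08, 26.87]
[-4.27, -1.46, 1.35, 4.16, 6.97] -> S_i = -4.27 + 2.81*i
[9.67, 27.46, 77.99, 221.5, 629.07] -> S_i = 9.67*2.84^i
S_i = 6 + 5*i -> [6, 11, 16, 21, 26]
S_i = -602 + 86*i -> [-602, -516, -430, -344, -258]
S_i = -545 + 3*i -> [-545, -542, -539, -536, -533]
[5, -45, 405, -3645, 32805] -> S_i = 5*-9^i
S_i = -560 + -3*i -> [-560, -563, -566, -569, -572]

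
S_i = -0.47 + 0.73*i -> [-0.47, 0.26, 0.99, 1.72, 2.45]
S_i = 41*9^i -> [41, 369, 3321, 29889, 269001]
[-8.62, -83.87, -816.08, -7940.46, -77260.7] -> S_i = -8.62*9.73^i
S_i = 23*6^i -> [23, 138, 828, 4968, 29808]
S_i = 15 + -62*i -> [15, -47, -109, -171, -233]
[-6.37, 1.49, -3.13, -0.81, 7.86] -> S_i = Random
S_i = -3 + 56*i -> [-3, 53, 109, 165, 221]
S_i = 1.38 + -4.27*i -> [1.38, -2.89, -7.16, -11.43, -15.7]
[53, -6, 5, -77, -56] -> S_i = Random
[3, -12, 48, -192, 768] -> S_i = 3*-4^i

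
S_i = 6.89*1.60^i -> [6.89, 11.02, 17.64, 28.22, 45.15]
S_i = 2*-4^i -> [2, -8, 32, -128, 512]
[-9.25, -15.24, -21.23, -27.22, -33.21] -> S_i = -9.25 + -5.99*i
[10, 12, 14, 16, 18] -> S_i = 10 + 2*i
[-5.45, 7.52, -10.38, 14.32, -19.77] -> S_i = -5.45*(-1.38)^i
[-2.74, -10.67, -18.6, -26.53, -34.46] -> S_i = -2.74 + -7.93*i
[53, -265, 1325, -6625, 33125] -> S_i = 53*-5^i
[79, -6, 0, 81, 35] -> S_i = Random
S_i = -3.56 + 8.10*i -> [-3.56, 4.54, 12.64, 20.74, 28.84]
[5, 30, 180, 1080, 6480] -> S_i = 5*6^i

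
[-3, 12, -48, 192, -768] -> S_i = -3*-4^i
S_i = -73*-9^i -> [-73, 657, -5913, 53217, -478953]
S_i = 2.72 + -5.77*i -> [2.72, -3.05, -8.82, -14.59, -20.36]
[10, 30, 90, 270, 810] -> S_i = 10*3^i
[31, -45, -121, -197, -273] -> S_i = 31 + -76*i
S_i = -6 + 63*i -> [-6, 57, 120, 183, 246]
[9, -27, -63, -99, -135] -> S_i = 9 + -36*i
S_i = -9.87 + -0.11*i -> [-9.87, -9.98, -10.09, -10.2, -10.31]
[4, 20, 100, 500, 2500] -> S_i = 4*5^i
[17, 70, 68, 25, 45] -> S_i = Random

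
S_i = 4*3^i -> [4, 12, 36, 108, 324]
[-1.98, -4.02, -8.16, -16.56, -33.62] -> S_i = -1.98*2.03^i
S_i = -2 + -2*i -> [-2, -4, -6, -8, -10]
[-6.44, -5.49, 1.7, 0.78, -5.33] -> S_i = Random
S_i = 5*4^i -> [5, 20, 80, 320, 1280]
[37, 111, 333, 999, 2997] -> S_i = 37*3^i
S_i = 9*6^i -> [9, 54, 324, 1944, 11664]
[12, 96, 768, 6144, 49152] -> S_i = 12*8^i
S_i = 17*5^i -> [17, 85, 425, 2125, 10625]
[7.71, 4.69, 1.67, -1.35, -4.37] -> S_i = 7.71 + -3.02*i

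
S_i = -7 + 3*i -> [-7, -4, -1, 2, 5]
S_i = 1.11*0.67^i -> [1.11, 0.74, 0.5, 0.33, 0.22]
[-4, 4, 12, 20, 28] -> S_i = -4 + 8*i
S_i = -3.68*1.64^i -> [-3.68, -6.04, -9.9, -16.23, -26.62]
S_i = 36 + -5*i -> [36, 31, 26, 21, 16]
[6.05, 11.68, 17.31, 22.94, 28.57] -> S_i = 6.05 + 5.63*i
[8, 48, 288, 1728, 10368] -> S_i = 8*6^i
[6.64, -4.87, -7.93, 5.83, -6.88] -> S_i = Random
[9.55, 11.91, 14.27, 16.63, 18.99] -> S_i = 9.55 + 2.36*i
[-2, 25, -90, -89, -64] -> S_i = Random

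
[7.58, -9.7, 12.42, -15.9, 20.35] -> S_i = 7.58*(-1.28)^i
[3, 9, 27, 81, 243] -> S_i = 3*3^i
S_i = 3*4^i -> [3, 12, 48, 192, 768]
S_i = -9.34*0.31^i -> [-9.34, -2.9, -0.9, -0.28, -0.09]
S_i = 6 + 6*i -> [6, 12, 18, 24, 30]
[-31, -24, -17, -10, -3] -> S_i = -31 + 7*i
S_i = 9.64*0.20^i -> [9.64, 1.93, 0.39, 0.08, 0.02]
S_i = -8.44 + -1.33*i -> [-8.44, -9.77, -11.1, -12.43, -13.76]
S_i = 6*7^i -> [6, 42, 294, 2058, 14406]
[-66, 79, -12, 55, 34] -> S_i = Random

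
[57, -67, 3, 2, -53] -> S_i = Random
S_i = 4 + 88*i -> [4, 92, 180, 268, 356]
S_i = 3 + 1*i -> [3, 4, 5, 6, 7]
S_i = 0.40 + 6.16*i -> [0.4, 6.56, 12.72, 18.88, 25.04]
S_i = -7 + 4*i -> [-7, -3, 1, 5, 9]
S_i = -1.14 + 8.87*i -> [-1.14, 7.73, 16.6, 25.47, 34.34]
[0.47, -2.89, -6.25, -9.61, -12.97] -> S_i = 0.47 + -3.36*i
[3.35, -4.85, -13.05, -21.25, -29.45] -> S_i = 3.35 + -8.20*i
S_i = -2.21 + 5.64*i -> [-2.21, 3.43, 9.07, 14.71, 20.35]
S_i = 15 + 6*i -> [15, 21, 27, 33, 39]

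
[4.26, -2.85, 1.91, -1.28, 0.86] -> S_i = 4.26*(-0.67)^i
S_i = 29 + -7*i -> [29, 22, 15, 8, 1]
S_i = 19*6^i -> [19, 114, 684, 4104, 24624]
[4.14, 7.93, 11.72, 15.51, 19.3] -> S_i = 4.14 + 3.79*i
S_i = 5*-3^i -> [5, -15, 45, -135, 405]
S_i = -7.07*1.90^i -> [-7.07, -13.43, -25.52, -48.49, -92.14]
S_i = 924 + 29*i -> [924, 953, 982, 1011, 1040]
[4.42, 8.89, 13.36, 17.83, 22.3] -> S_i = 4.42 + 4.47*i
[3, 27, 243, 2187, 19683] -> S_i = 3*9^i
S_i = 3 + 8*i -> [3, 11, 19, 27, 35]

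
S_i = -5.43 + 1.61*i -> [-5.43, -3.82, -2.21, -0.6, 1.01]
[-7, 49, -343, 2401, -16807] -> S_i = -7*-7^i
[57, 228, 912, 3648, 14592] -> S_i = 57*4^i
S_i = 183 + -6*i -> [183, 177, 171, 165, 159]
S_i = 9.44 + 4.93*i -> [9.44, 14.37, 19.3, 24.23, 29.16]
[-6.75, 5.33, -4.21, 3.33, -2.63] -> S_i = -6.75*(-0.79)^i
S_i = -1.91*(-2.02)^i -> [-1.91, 3.86, -7.79, 15.74, -31.8]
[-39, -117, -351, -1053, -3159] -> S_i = -39*3^i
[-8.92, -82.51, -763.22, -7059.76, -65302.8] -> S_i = -8.92*9.25^i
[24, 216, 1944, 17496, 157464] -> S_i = 24*9^i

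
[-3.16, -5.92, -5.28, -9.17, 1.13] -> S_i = Random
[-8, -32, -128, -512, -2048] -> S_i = -8*4^i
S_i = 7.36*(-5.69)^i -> [7.36, -41.88, 238.29, -1355.86, 7714.84]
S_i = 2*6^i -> [2, 12, 72, 432, 2592]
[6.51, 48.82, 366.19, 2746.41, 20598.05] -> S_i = 6.51*7.50^i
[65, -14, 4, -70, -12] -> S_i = Random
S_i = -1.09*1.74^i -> [-1.09, -1.9, -3.3, -5.74, -9.99]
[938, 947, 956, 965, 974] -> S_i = 938 + 9*i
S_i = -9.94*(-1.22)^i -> [-9.94, 12.13, -14.79, 18.05, -22.02]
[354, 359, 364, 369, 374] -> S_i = 354 + 5*i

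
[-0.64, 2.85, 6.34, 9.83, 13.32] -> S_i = -0.64 + 3.49*i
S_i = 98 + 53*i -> [98, 151, 204, 257, 310]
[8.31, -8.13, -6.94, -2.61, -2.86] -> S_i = Random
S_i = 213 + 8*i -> [213, 221, 229, 237, 245]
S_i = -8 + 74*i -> [-8, 66, 140, 214, 288]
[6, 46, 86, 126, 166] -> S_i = 6 + 40*i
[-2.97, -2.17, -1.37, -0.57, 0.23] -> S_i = -2.97 + 0.80*i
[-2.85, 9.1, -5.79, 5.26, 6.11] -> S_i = Random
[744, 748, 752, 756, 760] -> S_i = 744 + 4*i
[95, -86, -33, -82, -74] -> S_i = Random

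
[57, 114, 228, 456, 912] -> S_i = 57*2^i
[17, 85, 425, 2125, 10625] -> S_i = 17*5^i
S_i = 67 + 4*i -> [67, 71, 75, 79, 83]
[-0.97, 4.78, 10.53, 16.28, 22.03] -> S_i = -0.97 + 5.75*i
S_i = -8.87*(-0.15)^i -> [-8.87, 1.33, -0.2, 0.03, -0.0]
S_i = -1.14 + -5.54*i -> [-1.14, -6.68, -12.22, -17.76, -23.3]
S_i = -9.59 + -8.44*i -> [-9.59, -18.03, -26.47, -34.91, -43.35]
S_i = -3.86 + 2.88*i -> [-3.86, -0.98, 1.9, 4.78, 7.66]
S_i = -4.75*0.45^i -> [-4.75, -2.14, -0.96, -0.43, -0.19]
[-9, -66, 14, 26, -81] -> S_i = Random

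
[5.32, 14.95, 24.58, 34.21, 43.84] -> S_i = 5.32 + 9.63*i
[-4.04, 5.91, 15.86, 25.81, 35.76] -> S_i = -4.04 + 9.95*i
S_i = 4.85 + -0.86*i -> [4.85, 3.99, 3.13, 2.27, 1.41]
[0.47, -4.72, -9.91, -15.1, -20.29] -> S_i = 0.47 + -5.19*i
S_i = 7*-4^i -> [7, -28, 112, -448, 1792]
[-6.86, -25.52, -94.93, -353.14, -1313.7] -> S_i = -6.86*3.72^i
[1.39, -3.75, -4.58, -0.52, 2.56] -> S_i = Random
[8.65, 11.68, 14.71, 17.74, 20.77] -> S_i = 8.65 + 3.03*i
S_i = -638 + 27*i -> [-638, -611, -584, -557, -530]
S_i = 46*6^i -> [46, 276, 1656, 9936, 59616]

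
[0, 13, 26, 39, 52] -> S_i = 0 + 13*i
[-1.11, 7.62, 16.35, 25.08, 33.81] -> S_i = -1.11 + 8.73*i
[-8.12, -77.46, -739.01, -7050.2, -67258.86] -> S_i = -8.12*9.54^i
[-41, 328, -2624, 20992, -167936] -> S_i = -41*-8^i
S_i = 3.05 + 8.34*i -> [3.05, 11.39, 19.73, 28.07, 36.41]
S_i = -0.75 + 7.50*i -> [-0.75, 6.75, 14.25, 21.75, 29.25]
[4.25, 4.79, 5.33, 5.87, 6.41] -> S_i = 4.25 + 0.54*i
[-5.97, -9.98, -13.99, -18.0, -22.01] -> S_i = -5.97 + -4.01*i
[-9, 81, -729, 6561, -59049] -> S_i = -9*-9^i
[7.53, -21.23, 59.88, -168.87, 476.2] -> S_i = 7.53*(-2.82)^i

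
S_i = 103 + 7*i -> [103, 110, 117, 124, 131]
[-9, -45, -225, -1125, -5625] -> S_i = -9*5^i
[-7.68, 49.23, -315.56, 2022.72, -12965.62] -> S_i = -7.68*(-6.41)^i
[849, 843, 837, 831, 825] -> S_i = 849 + -6*i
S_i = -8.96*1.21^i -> [-8.96, -10.84, -13.12, -15.87, -19.21]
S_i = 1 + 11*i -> [1, 12, 23, 34, 45]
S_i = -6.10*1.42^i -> [-6.1, -8.66, -12.3, -17.47, -24.8]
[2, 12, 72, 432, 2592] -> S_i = 2*6^i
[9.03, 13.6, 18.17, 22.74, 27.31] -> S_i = 9.03 + 4.57*i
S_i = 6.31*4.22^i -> [6.31, 26.63, 112.37, 474.21, 2001.15]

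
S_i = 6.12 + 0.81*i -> [6.12, 6.93, 7.74, 8.55, 9.36]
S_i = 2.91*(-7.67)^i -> [2.91, -22.32, 171.19, -1313.04, 10071.04]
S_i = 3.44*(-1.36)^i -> [3.44, -4.68, 6.36, -8.65, 11.77]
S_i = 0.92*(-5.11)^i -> [0.92, -4.7, 24.02, -122.76, 627.29]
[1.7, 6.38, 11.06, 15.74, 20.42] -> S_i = 1.70 + 4.68*i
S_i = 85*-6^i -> [85, -510, 3060, -18360, 110160]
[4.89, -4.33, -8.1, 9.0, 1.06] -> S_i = Random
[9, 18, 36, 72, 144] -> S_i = 9*2^i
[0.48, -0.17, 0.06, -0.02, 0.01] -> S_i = 0.48*(-0.36)^i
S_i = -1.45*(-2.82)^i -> [-1.45, 4.09, -11.53, 32.52, -91.7]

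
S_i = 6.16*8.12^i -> [6.16, 50.02, 406.16, 3297.99, 26779.65]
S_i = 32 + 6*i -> [32, 38, 44, 50, 56]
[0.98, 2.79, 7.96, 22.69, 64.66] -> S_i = 0.98*2.85^i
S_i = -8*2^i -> [-8, -16, -32, -64, -128]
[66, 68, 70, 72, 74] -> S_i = 66 + 2*i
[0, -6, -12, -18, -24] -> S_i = 0 + -6*i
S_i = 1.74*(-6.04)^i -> [1.74, -10.51, 63.48, -383.41, 2315.78]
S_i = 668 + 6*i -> [668, 674, 680, 686, 692]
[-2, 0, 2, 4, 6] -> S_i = -2 + 2*i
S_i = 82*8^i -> [82, 656, 5248, 41984, 335872]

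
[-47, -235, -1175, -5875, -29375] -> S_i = -47*5^i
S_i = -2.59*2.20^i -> [-2.59, -5.7, -12.54, -27.58, -60.67]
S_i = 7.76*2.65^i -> [7.76, 20.56, 54.49, 144.41, 382.69]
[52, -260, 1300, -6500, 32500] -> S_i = 52*-5^i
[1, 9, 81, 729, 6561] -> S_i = 1*9^i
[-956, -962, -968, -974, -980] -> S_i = -956 + -6*i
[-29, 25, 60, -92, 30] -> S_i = Random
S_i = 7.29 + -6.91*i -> [7.29, 0.38, -6.53, -13.44, -20.35]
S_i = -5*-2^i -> [-5, 10, -20, 40, -80]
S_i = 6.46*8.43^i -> [6.46, 54.46, 459.08, 3870.04, 32624.42]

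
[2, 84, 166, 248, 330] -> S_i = 2 + 82*i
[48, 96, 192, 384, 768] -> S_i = 48*2^i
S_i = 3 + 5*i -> [3, 8, 13, 18, 23]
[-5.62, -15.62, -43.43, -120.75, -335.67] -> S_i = -5.62*2.78^i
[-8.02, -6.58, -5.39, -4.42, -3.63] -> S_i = -8.02*0.82^i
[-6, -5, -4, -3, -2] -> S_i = -6 + 1*i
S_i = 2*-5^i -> [2, -10, 50, -250, 1250]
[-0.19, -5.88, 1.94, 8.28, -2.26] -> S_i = Random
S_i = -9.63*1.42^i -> [-9.63, -13.67, -19.42, -27.57, -39.15]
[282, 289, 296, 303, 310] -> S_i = 282 + 7*i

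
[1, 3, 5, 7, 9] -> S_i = 1 + 2*i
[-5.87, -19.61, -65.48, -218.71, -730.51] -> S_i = -5.87*3.34^i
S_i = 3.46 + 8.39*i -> [3.46, 11.85, 20.24, 28.63, 37.02]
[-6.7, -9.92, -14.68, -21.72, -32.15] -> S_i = -6.70*1.48^i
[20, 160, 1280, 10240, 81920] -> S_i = 20*8^i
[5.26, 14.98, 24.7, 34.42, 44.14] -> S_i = 5.26 + 9.72*i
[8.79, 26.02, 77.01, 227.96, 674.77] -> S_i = 8.79*2.96^i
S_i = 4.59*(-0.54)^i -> [4.59, -2.48, 1.34, -0.72, 0.39]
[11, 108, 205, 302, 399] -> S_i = 11 + 97*i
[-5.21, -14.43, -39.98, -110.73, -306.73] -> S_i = -5.21*2.77^i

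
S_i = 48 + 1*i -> [48, 49, 50, 51, 52]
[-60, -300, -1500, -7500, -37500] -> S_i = -60*5^i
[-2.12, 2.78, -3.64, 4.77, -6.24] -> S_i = -2.12*(-1.31)^i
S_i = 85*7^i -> [85, 595, 4165, 29155, 204085]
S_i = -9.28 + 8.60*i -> [-9.28, -0.68, 7.92, 16.52, 25.12]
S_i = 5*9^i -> [5, 45, 405, 3645, 32805]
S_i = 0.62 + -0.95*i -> [0.62, -0.33, -1.28, -2.23, -3.18]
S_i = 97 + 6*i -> [97, 103, 109, 115, 121]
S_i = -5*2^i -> [-5, -10, -20, -40, -80]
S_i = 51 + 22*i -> [51, 73, 95, 117, 139]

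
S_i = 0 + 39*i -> [0, 39, 78, 117, 156]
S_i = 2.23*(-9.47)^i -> [2.23, -21.12, 199.99, -1893.89, 17935.14]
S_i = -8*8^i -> [-8, -64, -512, -4096, -32768]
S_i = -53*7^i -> [-53, -371, -2597, -18179, -127253]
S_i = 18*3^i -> [18, 54, 162, 486, 1458]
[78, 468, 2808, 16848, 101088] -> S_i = 78*6^i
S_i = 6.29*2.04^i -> [6.29, 12.83, 26.18, 53.4, 108.94]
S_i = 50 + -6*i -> [50, 44, 38, 32, 26]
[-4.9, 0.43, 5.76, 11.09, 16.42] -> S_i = -4.90 + 5.33*i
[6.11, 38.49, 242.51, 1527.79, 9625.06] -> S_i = 6.11*6.30^i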